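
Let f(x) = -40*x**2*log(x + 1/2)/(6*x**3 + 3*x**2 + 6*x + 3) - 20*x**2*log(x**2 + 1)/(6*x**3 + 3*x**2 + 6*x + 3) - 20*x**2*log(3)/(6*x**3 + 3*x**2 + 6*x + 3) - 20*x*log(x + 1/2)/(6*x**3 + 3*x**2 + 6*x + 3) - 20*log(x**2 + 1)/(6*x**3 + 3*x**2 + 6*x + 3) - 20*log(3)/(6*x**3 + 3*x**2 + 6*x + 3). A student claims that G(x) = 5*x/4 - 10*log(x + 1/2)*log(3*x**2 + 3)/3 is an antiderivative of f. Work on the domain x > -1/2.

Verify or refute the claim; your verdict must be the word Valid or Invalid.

d/dx[G] = (30*x**3 - 160*x**2*log(x + 1/2) - 80*x**2*log(x**2 + 1) - 80*x**2*log(3) + 15*x**2 - 80*x*log(x + 1/2) + 30*x - 80*log(x**2 + 1) - 80*log(3) + 15)/(24*x**3 + 12*x**2 + 24*x + 12)
d/dx[G] - f(x) = 5/4 != 0.

Invalid: d/dx[G] - f = 5/4, which is not 0.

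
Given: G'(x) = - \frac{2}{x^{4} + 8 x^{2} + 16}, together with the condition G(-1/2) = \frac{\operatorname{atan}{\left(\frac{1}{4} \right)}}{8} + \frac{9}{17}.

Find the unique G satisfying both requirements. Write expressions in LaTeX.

G(x) = \frac{4 x^{2} - 2 x - \left(x^{2} + 4\right) \operatorname{atan}{\left(\frac{x}{2} \right)} + 16}{8 \left(x^{2} + 4\right)}

Since d/dx undoes antidifferentiation here, G(x) must give back the stated G'(x).
A general antiderivative is - \frac{2 x}{8 x^{2} + 32} - \frac{\operatorname{atan}{\left(\frac{x}{2} \right)}}{8} + C.
The condition gives C = \frac{\operatorname{atan}{\left(\frac{1}{4} \right)}}{8} + \frac{9}{17} - (\frac{1}{34} + \frac{\operatorname{atan}{\left(\frac{1}{4} \right)}}{8}) = \frac{1}{2}.
So G(x) = \frac{4 x^{2} - 2 x - \left(x^{2} + 4\right) \operatorname{atan}{\left(\frac{x}{2} \right)} + 16}{8 \left(x^{2} + 4\right)}.
Check: d/dx[\frac{4 x^{2} - 2 x - \left(x^{2} + 4\right) \operatorname{atan}{\left(\frac{x}{2} \right)} + 16}{8 \left(x^{2} + 4\right)}] = - \frac{2}{x^{4} + 8 x^{2} + 16} = G'(x).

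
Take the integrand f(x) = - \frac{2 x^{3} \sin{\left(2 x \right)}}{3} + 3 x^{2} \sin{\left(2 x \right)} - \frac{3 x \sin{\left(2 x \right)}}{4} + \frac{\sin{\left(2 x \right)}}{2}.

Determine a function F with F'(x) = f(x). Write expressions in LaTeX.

The integrand splits into summands that can be handled one at a time.
Check: d/dx[\frac{x^{3} \cos{\left(2 x \right)}}{3} - \frac{x^{2} \sin{\left(2 x \right)}}{2} - \frac{3 x^{2} \cos{\left(2 x \right)}}{2} + \frac{3 x \sin{\left(2 x \right)}}{2} - \frac{x \cos{\left(2 x \right)}}{8} + \frac{\sin{\left(2 x \right)}}{16} + \frac{\cos{\left(2 x \right)}}{2}] = - \frac{2 x^{3} \sin{\left(2 x \right)}}{3} + 3 x^{2} \sin{\left(2 x \right)} - \frac{3 x \sin{\left(2 x \right)}}{4} + \frac{\sin{\left(2 x \right)}}{2} = f(x).

An antiderivative is F(x) = \frac{x^{3} \cos{\left(2 x \right)}}{3} - \frac{x^{2} \sin{\left(2 x \right)}}{2} - \frac{3 x^{2} \cos{\left(2 x \right)}}{2} + \frac{3 x \sin{\left(2 x \right)}}{2} - \frac{x \cos{\left(2 x \right)}}{8} + \frac{\sin{\left(2 x \right)}}{16} + \frac{\cos{\left(2 x \right)}}{2}.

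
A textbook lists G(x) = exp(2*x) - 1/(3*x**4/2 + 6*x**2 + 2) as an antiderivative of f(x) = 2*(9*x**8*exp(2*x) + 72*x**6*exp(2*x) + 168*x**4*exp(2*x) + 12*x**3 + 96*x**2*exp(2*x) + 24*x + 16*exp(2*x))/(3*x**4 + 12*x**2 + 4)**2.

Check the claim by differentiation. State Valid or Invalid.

Valid - differentiating G returns exactly f.

d/dx[G] = (18*x**8*exp(2*x) + 144*x**6*exp(2*x) + 336*x**4*exp(2*x) + 24*x**3 + 192*x**2*exp(2*x) + 48*x + 32*exp(2*x))/(9*x**8 + 72*x**6 + 168*x**4 + 96*x**2 + 16)
This equals f(x) exactly, so the claim holds.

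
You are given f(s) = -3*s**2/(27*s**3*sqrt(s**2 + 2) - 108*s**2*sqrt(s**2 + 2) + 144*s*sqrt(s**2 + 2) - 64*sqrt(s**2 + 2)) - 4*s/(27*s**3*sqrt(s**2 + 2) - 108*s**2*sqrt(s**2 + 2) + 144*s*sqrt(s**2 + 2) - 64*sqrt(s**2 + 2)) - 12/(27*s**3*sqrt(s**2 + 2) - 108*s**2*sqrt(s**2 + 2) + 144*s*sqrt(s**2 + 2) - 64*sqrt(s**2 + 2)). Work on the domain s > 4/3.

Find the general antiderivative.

Recognize the product-rule pattern: f = u'v + uv' with u = (3*s - 4)**(-2), v = sqrt(s**2 + 2), so integration by parts undoes it.
Check: d/ds[sqrt(s**2 + 2)/(3*s - 4)**2] = (-3*s**2 - 4*s - 12)/(27*s**3*sqrt(s**2 + 2) - 108*s**2*sqrt(s**2 + 2) + 144*s*sqrt(s**2 + 2) - 64*sqrt(s**2 + 2)), which equals f(s).

F(s) = sqrt(s**2 + 2)/(3*s - 4)**2 + C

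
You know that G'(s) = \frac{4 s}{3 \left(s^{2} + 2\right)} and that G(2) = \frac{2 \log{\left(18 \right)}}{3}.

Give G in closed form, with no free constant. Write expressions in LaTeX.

G(s) = \frac{2 \log{\left(3 s^{2} + 6 \right)}}{3}

The substitution u = 3 s^{2} + 6 works: G'(s) is exactly (dG/du)*(du/ds) for that inner function.
A general antiderivative is \frac{2 \log{\left(3 s^{2} + 6 \right)}}{3} + C.
The condition gives C = \frac{2 \log{\left(18 \right)}}{3} - (\frac{2 \log{\left(18 \right)}}{3}) = 0.
So G(s) = \frac{2 \log{\left(3 s^{2} + 6 \right)}}{3}.
Check: d/ds[\frac{2 \log{\left(3 s^{2} + 6 \right)}}{3}] = \frac{4 s}{3 s^{2} + 6}, which equals G'(s).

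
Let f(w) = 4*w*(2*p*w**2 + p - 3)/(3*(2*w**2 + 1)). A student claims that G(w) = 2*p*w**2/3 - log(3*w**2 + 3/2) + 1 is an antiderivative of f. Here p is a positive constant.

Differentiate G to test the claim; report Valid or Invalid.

d/dw[G] = (8*p*w**3 + 4*p*w - 12*w)/(6*w**2 + 3)
This equals f(w) exactly, so the claim holds.

Valid - differentiating G returns exactly f.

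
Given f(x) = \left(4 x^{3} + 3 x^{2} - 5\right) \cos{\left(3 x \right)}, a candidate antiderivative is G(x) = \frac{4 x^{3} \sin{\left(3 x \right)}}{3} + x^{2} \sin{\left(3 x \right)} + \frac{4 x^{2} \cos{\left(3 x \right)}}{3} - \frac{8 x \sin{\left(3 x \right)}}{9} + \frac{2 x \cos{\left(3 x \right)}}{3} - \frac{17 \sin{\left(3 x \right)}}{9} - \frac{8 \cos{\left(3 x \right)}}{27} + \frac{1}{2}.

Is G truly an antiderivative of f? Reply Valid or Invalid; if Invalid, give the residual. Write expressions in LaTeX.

d/dx[G] = 4 x^{3} \cos{\left(3 x \right)} + 3 x^{2} \cos{\left(3 x \right)} - 5 \cos{\left(3 x \right)}
This equals f(x) exactly, so the claim holds.

Valid - differentiating G returns exactly f.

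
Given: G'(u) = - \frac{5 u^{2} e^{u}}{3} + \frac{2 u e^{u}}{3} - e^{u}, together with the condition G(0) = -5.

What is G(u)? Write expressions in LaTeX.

Recognize the product-rule pattern: G'(u) = v'r + vr' with v = - \frac{5 u^{2}}{3} + 4 u - 5, r = e^{u}, so integration by parts undoes it.
A general antiderivative is \frac{\left(- 5 u^{2} + 12 u - 15\right) e^{u}}{3} + C.
The condition gives C = -5 - (-5) = 0.
So G(u) = - \frac{\left(5 u^{2} - 12 u + 15\right) e^{u}}{3}.
Check: d/du[- \frac{\left(5 u^{2} - 12 u + 15\right) e^{u}}{3}] = - \frac{5 u^{2} e^{u}}{3} + \frac{2 u e^{u}}{3} - e^{u} = G'(u).

G(u) = - \frac{\left(5 u^{2} - 12 u + 15\right) e^{u}}{3}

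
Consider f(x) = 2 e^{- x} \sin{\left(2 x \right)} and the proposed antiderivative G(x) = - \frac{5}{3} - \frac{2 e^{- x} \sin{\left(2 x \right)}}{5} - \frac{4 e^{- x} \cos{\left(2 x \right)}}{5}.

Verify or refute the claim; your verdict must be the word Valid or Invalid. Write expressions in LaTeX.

d/dx[G] = 2 e^{- x} \sin{\left(2 x \right)}
This equals f(x) exactly, so the claim holds.

Valid: G'(x) = f(x).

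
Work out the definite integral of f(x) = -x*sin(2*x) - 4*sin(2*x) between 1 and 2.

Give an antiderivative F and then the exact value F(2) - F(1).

Antiderivative: F(x) = x*cos(2*x)/2 - sin(2*x)/4 + 2*cos(2*x); value = 3*cos(4) - sin(4)/4 + sin(2)/4 - 5*cos(2)/2

The integrand splits into summands that can be handled one at a time.
F(x) = x*cos(2*x)/2 - sin(2*x)/4 + 2*cos(2*x) is an antiderivative of f.
Check: d/dx[x*cos(2*x)/2 - sin(2*x)/4 + 2*cos(2*x)] = -x*sin(2*x) - 4*sin(2*x) = f(x).
F(2) = 3*cos(4) - sin(4)/4; F(1) = 5*cos(2)/2 - sin(2)/4.
Integral = F(2) - F(1) = 3*cos(4) - sin(4)/4 + sin(2)/4 - 5*cos(2)/2.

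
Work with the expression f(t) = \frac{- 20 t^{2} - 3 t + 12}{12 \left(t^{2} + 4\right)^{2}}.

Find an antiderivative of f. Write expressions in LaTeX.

An antiderivative is F(t) = \frac{46 t - 17 \left(t^{2} + 4\right) \operatorname{atan}{\left(\frac{t}{2} \right)} + 6}{48 \left(t^{2} + 4\right)}.

A first test for any F(t): its t-derivative must equal f(t) identically.
Check: d/dt[\frac{46 t - 17 \left(t^{2} + 4\right) \operatorname{atan}{\left(\frac{t}{2} \right)} + 6}{48 \left(t^{2} + 4\right)}] = \frac{- 20 t^{2} - 3 t + 12}{12 t^{4} + 96 t^{2} + 192}, which equals f(t).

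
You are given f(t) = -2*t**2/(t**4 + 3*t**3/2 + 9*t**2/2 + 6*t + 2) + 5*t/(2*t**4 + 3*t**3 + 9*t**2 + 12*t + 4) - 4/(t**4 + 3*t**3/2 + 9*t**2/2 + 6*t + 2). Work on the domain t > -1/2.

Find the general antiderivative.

The denominator factors as (t + 1)*(2*t + 1)*(t**2 + 4); partial fractions split f into directly integrable pieces: -(59*t - 4)/(85*(t**2 + 4)) - 92/(17*(2*t + 1)) + 17/(5*(t + 1)).
Check: d/dt[-46*log(t + 1/2)/17 + 17*log(t + 1)/5 - 59*log(t**2 + 4)/170 + 2*atan(t/2)/85] = (-4*t**2 + 5*t - 8)/(2*t**4 + 3*t**3 + 9*t**2 + 12*t + 4), which equals f(t).

F(t) = -46*log(t + 1/2)/17 + 17*log(t + 1)/5 - 59*log(t**2 + 4)/170 + 2*atan(t/2)/85 + C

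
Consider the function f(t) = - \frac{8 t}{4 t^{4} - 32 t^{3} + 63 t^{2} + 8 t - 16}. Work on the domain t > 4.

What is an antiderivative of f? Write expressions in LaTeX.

The denominator factors as \left(t - 4\right)^{2} \left(2 t - 1\right) \left(2 t + 1\right); partial fractions split f into directly integrable pieces: - \frac{8}{81 \left(2 t + 1\right)} - \frac{8}{49 \left(2 t - 1\right)} + \frac{520}{3969 \left(t - 4\right)} - \frac{32}{63 \left(t - 4\right)^{2}}.
Check: d/dt[\frac{4 \left(130 \left(t - 4\right) \log{\left(t - 4 \right)} - 81 \left(t - 4\right) \log{\left(t - \frac{1}{2} \right)} - 49 \left(t - 4\right) \log{\left(t + \frac{1}{2} \right)} + 504\right)}{3969 \left(t - 4\right)}] = - \frac{8 t}{4 t^{4} - 32 t^{3} + 63 t^{2} + 8 t - 16} = f(t).

An antiderivative is F(t) = \frac{4 \left(130 \left(t - 4\right) \log{\left(t - 4 \right)} - 81 \left(t - 4\right) \log{\left(t - \frac{1}{2} \right)} - 49 \left(t - 4\right) \log{\left(t + \frac{1}{2} \right)} + 504\right)}{3969 \left(t - 4\right)}.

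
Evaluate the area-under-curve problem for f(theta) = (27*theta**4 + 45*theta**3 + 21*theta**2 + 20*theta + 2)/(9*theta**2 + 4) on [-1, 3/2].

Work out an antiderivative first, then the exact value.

Any candidate F(theta) must reproduce f(theta) exactly when differentiated.
F(theta) = theta**3 + 5*theta**2/2 + theta - atan(3*theta/2)/3 is an antiderivative of f.
Check: d/dtheta[theta**3 + 5*theta**2/2 + theta - atan(3*theta/2)/3] = (27*theta**4 + 45*theta**3 + 21*theta**2 + 20*theta + 2)/(9*theta**2 + 4) = f(theta).
F(3/2) = 21/2 - atan(9/4)/3; F(-1) = atan(3/2)/3 + 1/2.
Integral = F(3/2) - F(-1) = -atan(9/4)/3 - atan(3/2)/3 + 10.

Antiderivative: F(theta) = theta**3 + 5*theta**2/2 + theta - atan(3*theta/2)/3; value = -atan(9/4)/3 - atan(3/2)/3 + 10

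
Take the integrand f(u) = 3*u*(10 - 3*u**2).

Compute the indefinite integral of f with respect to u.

F(u) = -9*u**4/4 + 15*u**2 + C

The substitution w = 5 - 3*u**2/2 works: f is exactly (dF/dw)*(dw/du) for that inner function.
Check: d/du[-9*u**4/4 + 15*u**2] = -9*u**3 + 30*u, which equals f(u).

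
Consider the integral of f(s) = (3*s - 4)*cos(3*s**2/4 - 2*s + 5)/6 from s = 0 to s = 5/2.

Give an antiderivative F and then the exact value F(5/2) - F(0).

Antiderivative: F(s) = sin(3*s**2/4 - 2*s + 5)/3; value = sin(75/16)/3 - sin(5)/3

The substitution u = 3*s**2/4 - 2*s + 5 works: f is exactly (dF/du)*(du/ds) for that inner function.
F(s) = sin(3*s**2/4 - 2*s + 5)/3 is an antiderivative of f.
Check: d/ds[sin(3*s**2/4 - 2*s + 5)/3] = s*cos(3*s**2/4 - 2*s + 5)/2 - 2*cos(3*s**2/4 - 2*s + 5)/3, which equals f(s).
F(5/2) = sin(75/16)/3; F(0) = sin(5)/3.
Integral = F(5/2) - F(0) = sin(75/16)/3 - sin(5)/3.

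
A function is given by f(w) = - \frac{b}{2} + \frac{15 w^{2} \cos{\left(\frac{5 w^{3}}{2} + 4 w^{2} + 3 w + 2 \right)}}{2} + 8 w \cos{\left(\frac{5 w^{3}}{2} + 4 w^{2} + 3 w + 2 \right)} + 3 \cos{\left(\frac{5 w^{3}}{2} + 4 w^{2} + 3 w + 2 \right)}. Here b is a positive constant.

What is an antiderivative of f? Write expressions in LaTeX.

Integrate term by term and add the pieces.
Check: d/dw[- \frac{b w}{2} + \sin{\left(\frac{5 w^{3}}{2} + 4 w^{2} + 3 w + 2 \right)}] = - \frac{b}{2} + \frac{15 w^{2} \cos{\left(\frac{5 w^{3}}{2} + 4 w^{2} + 3 w + 2 \right)}}{2} + 8 w \cos{\left(\frac{5 w^{3}}{2} + 4 w^{2} + 3 w + 2 \right)} + 3 \cos{\left(\frac{5 w^{3}}{2} + 4 w^{2} + 3 w + 2 \right)} = f(w).

An antiderivative is F(w) = - \frac{b w}{2} + \sin{\left(\frac{5 w^{3}}{2} + 4 w^{2} + 3 w + 2 \right)}.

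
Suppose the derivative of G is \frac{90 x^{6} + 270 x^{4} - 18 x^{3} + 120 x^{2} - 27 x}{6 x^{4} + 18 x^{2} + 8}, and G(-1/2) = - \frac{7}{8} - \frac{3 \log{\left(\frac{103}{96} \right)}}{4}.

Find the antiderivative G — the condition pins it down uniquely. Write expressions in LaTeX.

G(x) = \frac{20 x^{3} - 3 \log{\left(\frac{x^{4}}{2} + \frac{3 x^{2}}{2} + \frac{2}{3} \right)} - 1}{4}

Whatever form G(x) takes, its d/dx must return the stated G'(x).
A general antiderivative is 5 x^{3} - \frac{3 \log{\left(\frac{x^{4}}{2} + \frac{3 x^{2}}{2} + \frac{2}{3} \right)}}{4} - \frac{1}{4} + C.
The condition gives C = - \frac{7}{8} - \frac{3 \log{\left(\frac{103}{96} \right)}}{4} - (- \frac{7}{8} - \frac{3 \log{\left(\frac{103}{96} \right)}}{4}) = 0.
So G(x) = \frac{20 x^{3} - 3 \log{\left(\frac{x^{4}}{2} + \frac{3 x^{2}}{2} + \frac{2}{3} \right)} - 1}{4}.
Check: d/dx[\frac{20 x^{3} - 3 \log{\left(\frac{x^{4}}{2} + \frac{3 x^{2}}{2} + \frac{2}{3} \right)} - 1}{4}] = \frac{90 x^{6} + 270 x^{4} - 18 x^{3} + 120 x^{2} - 27 x}{6 x^{4} + 18 x^{2} + 8} = G'(x).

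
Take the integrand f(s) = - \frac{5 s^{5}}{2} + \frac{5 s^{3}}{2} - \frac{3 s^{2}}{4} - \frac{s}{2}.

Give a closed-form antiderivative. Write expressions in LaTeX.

An antiderivative is F(s) = - \frac{5 s^{6}}{12} + \frac{5 s^{4}}{8} - \frac{s^{3}}{4} - \frac{s^{2}}{4}.

Integrate term by term and add the pieces.
Check: d/ds[- \frac{5 s^{6}}{12} + \frac{5 s^{4}}{8} - \frac{s^{3}}{4} - \frac{s^{2}}{4}] = - \frac{5 s^{5}}{2} + \frac{5 s^{3}}{2} - \frac{3 s^{2}}{4} - \frac{s}{2} = f(s).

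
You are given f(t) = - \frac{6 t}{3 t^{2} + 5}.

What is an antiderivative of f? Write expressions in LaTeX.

f matches the chain-rule pattern g'(h)*h' with inner function h(t) = t^{2} + \frac{5}{3}; substituting u = h(t) collapses the integral.
Check: d/dt[- \log{\left(t^{2} + \frac{5}{3} \right)}] = - \frac{6 t}{3 t^{2} + 5} = f(t).

An antiderivative is F(t) = - \log{\left(t^{2} + \frac{5}{3} \right)}.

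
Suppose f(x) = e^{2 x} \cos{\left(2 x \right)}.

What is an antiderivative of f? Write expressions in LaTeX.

An antiderivative is F(x) = \frac{\left(\sin{\left(2 x \right)} + \cos{\left(2 x \right)}\right) e^{2 x}}{4}.

For F(x) to be correct the identity F'(x) - f(x) = 0 must hold.
Check: d/dx[\frac{\left(\sin{\left(2 x \right)} + \cos{\left(2 x \right)}\right) e^{2 x}}{4}] = e^{2 x} \cos{\left(2 x \right)} = f(x).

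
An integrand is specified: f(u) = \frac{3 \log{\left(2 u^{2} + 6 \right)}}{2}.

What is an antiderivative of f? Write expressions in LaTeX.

An antiderivative is F(u) = \frac{3 \left(u \log{\left(2 u^{2} + 6 \right)} - 2 u + 2 \sqrt{3} \operatorname{atan}{\left(\frac{\sqrt{3} u}{3} \right)}\right)}{2}.

Since d/du undoes antidifferentiation here, F'(u) = f(u) is required of F(u).
Check: d/du[\frac{3 \left(u \log{\left(2 u^{2} + 6 \right)} - 2 u + 2 \sqrt{3} \operatorname{atan}{\left(\frac{\sqrt{3} u}{3} \right)}\right)}{2}] = \frac{3 \log{\left(u^{2} + 3 \right)}}{2} + \frac{3 \log{\left(2 \right)}}{2}, which equals f(u).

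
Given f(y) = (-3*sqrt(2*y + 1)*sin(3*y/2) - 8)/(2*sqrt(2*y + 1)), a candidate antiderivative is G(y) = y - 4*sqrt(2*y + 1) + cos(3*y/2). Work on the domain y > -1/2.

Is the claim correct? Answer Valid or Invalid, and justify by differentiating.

d/dy[G] = (-3*sqrt(2*y + 1)*sin(3*y/2) + 2*sqrt(2*y + 1) - 8)/(2*sqrt(2*y + 1))
d/dy[G] - f(y) = 1 != 0.

Invalid: d/dy[G] - f = 1, which is not 0.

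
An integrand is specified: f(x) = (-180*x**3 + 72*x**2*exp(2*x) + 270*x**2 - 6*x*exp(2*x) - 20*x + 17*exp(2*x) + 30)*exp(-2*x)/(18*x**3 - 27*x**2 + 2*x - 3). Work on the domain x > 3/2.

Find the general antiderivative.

F(x) = -(-4*exp(2*x)*log(2*x - 3) + exp(2*x)*atan(3*x) - 5)*exp(-2*x) + C

Differentiate the proposed F(x) back; it has to land on f(x) exactly.
Check: d/dx[-(-4*exp(2*x)*log(2*x - 3) + exp(2*x)*atan(3*x) - 5)*exp(-2*x)] = (-180*x**3 + 72*x**2*exp(2*x) + 270*x**2 - 6*x*exp(2*x) - 20*x + 17*exp(2*x) + 30)/(18*x**3*exp(2*x) - 27*x**2*exp(2*x) + 2*x*exp(2*x) - 3*exp(2*x)), which equals f(x).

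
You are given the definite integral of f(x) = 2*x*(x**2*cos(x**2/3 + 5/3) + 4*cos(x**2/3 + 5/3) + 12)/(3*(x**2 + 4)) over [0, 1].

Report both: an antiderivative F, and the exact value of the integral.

A first test for any F(x): its x-derivative must equal f(x) identically.
F(x) = 4*log(x**2/2 + 2) + sin(x**2/3 + 5/3) is an antiderivative of f.
Check: d/dx[4*log(x**2/2 + 2) + sin(x**2/3 + 5/3)] = (2*x**3*cos(x**2/3 + 5/3) + 8*x*cos(x**2/3 + 5/3) + 24*x)/(3*x**2 + 12), which equals f(x).
F(1) = sin(2) + 4*log(5/2); F(0) = sin(5/3) + 4*log(2).
Integral = F(1) - F(0) = -4*log(2) - sin(5/3) + sin(2) + 4*log(5/2).

Antiderivative: F(x) = 4*log(x**2/2 + 2) + sin(x**2/3 + 5/3); value = -4*log(2) - sin(5/3) + sin(2) + 4*log(5/2)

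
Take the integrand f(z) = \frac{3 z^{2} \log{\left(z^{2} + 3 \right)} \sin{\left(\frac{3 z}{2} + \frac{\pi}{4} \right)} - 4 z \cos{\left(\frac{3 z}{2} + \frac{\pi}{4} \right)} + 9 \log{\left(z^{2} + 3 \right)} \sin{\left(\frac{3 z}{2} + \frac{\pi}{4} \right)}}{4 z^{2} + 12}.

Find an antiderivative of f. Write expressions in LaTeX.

f has the shape u'v + uv' for u = - \frac{\cos{\left(\frac{3 z}{2} + \frac{\pi}{4} \right)}}{2} and v = \log{\left(z^{2} + 3 \right)} — it is the derivative of the product u*v.
Check: d/dz[- \frac{\log{\left(z^{2} + 3 \right)} \cos{\left(\frac{3 z}{2} + \frac{\pi}{4} \right)}}{2}] = \frac{3 z^{2} \log{\left(z^{2} + 3 \right)} \sin{\left(\frac{3 z}{2} + \frac{\pi}{4} \right)} - 4 z \cos{\left(\frac{3 z}{2} + \frac{\pi}{4} \right)} + 9 \log{\left(z^{2} + 3 \right)} \sin{\left(\frac{3 z}{2} + \frac{\pi}{4} \right)}}{4 z^{2} + 12} = f(z).

An antiderivative is F(z) = - \frac{\log{\left(z^{2} + 3 \right)} \cos{\left(\frac{3 z}{2} + \frac{\pi}{4} \right)}}{2}.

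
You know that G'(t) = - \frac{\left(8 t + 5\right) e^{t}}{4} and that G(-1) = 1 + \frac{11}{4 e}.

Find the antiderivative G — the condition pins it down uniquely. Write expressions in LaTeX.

G(t) = - \frac{8 t e^{t} - 3 e^{t} - 4}{4}

Recognize the product-rule pattern: G'(t) = u'v + uv' with u = \frac{3}{4} - 2 t, v = e^{t}, so integration by parts undoes it.
A general antiderivative is \frac{\left(3 - 8 t\right) e^{t}}{4} + C.
The condition gives C = 1 + \frac{11}{4 e} - (\frac{11}{4 e}) = 1.
So G(t) = - \frac{8 t e^{t} - 3 e^{t} - 4}{4}.
Check: d/dt[- \frac{8 t e^{t} - 3 e^{t} - 4}{4}] = - 2 t e^{t} - \frac{5 e^{t}}{4}, which equals G'(t).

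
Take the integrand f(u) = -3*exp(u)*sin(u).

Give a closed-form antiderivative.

An antiderivative is F(u) = 3*(-sin(u) + cos(u))*exp(u)/2.

A candidate is checked by its d/du: the result must match f(u).
Check: d/du[3*(-sin(u) + cos(u))*exp(u)/2] = -3*exp(u)*sin(u) = f(u).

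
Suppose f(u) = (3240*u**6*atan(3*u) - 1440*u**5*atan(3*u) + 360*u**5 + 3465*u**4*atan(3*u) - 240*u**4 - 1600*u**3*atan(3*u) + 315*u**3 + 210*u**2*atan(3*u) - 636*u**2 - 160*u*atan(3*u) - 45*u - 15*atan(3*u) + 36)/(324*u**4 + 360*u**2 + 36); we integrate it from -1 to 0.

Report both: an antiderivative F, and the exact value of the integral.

Since d/du undoes antidifferentiation here, F'(u) = f(u) is required of F(u).
F(u) = 10*u**3*atan(3*u)/3 - 20*u**2*atan(3*u)/9 - 5*u*atan(3*u)/12 - 3*atan(u)/2 + 5*atan(3*u)/6 is an antiderivative of f.
Check: d/du[10*u**3*atan(3*u)/3 - 20*u**2*atan(3*u)/9 - 5*u*atan(3*u)/12 - 3*atan(u)/2 + 5*atan(3*u)/6] = (3240*u**6*atan(3*u) - 1440*u**5*atan(3*u) + 360*u**5 + 3465*u**4*atan(3*u) - 240*u**4 - 1600*u**3*atan(3*u) + 315*u**3 + 210*u**2*atan(3*u) - 636*u**2 - 160*u*atan(3*u) - 45*u - 15*atan(3*u) + 36)/(324*u**4 + 360*u**2 + 36) = f(u).
F(0) = 0; F(-1) = 3*pi/8 + 155*atan(3)/36.
Integral = F(0) - F(-1) = -155*atan(3)/36 - 3*pi/8.

Antiderivative: F(u) = 10*u**3*atan(3*u)/3 - 20*u**2*atan(3*u)/9 - 5*u*atan(3*u)/12 - 3*atan(u)/2 + 5*atan(3*u)/6; value = -155*atan(3)/36 - 3*pi/8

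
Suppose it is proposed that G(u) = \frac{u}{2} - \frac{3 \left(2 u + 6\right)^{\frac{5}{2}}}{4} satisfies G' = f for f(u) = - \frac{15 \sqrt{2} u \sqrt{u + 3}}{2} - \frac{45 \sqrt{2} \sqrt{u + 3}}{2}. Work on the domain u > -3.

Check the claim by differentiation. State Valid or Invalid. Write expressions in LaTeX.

d/du[G] = - \frac{15 \sqrt{2} u \sqrt{u + 3}}{2} - \frac{45 \sqrt{2} \sqrt{u + 3}}{2} + \frac{1}{2}
d/du[G] - f(u) = \frac{1}{2} != 0.

Invalid: d/du[G] - f = \frac{1}{2}, which is not 0.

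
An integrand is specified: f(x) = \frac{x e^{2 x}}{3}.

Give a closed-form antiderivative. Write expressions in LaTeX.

An antiderivative is F(x) = \frac{x e^{2 x}}{6} - \frac{e^{2 x}}{12}.

f has the shape u'v + uv' for u = \frac{x}{6} - \frac{1}{12} and v = e^{2 x} — it is the derivative of the product u*v.
Check: d/dx[\frac{x e^{2 x}}{6} - \frac{e^{2 x}}{12}] = \frac{x e^{2 x}}{3} = f(x).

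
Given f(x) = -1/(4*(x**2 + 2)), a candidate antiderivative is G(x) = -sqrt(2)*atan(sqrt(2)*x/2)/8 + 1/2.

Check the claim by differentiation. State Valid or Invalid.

d/dx[G] = -1/(4*x**2 + 8)
This equals f(x) exactly, so the claim holds.

Valid: G'(x) = f(x).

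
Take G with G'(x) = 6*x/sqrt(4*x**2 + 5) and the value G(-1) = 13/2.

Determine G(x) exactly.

G(x) = 3*sqrt(4*x**2 + 5)/2 + 2

The substitution u = 4*x**2 + 5 works: G'(x) is exactly (dG/du)*(du/dx) for that inner function.
A general antiderivative is 3*sqrt(4*x**2 + 5)/2 + C.
The condition gives C = 13/2 - (9/2) = 2.
So G(x) = 3*sqrt(4*x**2 + 5)/2 + 2.
Check: d/dx[3*sqrt(4*x**2 + 5)/2 + 2] = 6*x/sqrt(4*x**2 + 5) = G'(x).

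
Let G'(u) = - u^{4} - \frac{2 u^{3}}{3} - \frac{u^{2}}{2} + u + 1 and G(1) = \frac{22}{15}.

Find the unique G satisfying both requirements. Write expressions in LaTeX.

G(u) = \frac{- 6 u^{5} - 5 u^{4} - 5 u^{3} + 15 u^{2} + 30 u + 15}{30}

Integrate term by term and add the pieces.
A general antiderivative is - \frac{u^{5}}{5} - \frac{u^{4}}{6} - \frac{u^{3}}{6} + \frac{u^{2}}{2} + u + C.
The condition gives C = \frac{22}{15} - (\frac{29}{30}) = \frac{1}{2}.
So G(u) = \frac{- 6 u^{5} - 5 u^{4} - 5 u^{3} + 15 u^{2} + 30 u + 15}{30}.
Check: d/du[\frac{- 6 u^{5} - 5 u^{4} - 5 u^{3} + 15 u^{2} + 30 u + 15}{30}] = - u^{4} - \frac{2 u^{3}}{3} - \frac{u^{2}}{2} + u + 1 = G'(u).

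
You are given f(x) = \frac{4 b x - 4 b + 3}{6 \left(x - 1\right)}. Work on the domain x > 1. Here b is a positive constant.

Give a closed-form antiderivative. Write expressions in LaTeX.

An antiderivative is F(x) = \frac{2 b x}{3} + \frac{\log{\left(x - 1 \right)}}{2}.

Recover f(x) by differentiating a candidate F(x); any mismatch rules it out.
Check: d/dx[\frac{2 b x}{3} + \frac{\log{\left(x - 1 \right)}}{2}] = \frac{4 b x - 4 b + 3}{6 x - 6}, which equals f(x).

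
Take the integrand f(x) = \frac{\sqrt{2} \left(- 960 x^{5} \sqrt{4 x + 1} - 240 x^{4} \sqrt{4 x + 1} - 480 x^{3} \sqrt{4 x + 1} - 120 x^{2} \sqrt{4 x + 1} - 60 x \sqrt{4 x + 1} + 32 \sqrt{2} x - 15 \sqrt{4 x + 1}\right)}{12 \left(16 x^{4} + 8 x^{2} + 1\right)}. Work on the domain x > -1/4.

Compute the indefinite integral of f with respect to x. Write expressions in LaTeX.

F(x) = - \left(2 x + \frac{1}{2}\right)^{\frac{5}{2}} - \frac{1}{3 \left(2 x^{2} + \frac{1}{2}\right)} + C

Whatever form F(x) takes, F'(x) = f(x) is non-negotiable.
Check: d/dx[- \left(2 x + \frac{1}{2}\right)^{\frac{5}{2}} - \frac{1}{3 \left(2 x^{2} + \frac{1}{2}\right)}] = \frac{- 960 x^{5} \sqrt{4 x + 1} - 240 x^{4} \sqrt{4 x + 1} - 480 x^{3} \sqrt{4 x + 1} - 120 x^{2} \sqrt{4 x + 1} - 60 x \sqrt{4 x + 1} + 32 \sqrt{2} x - 15 \sqrt{4 x + 1}}{96 \sqrt{2} x^{4} + 48 \sqrt{2} x^{2} + 6 \sqrt{2}}, which equals f(x).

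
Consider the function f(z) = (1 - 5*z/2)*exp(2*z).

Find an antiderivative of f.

An antiderivative is F(z) = (9 - 10*z)*exp(2*z)/8.

f has the shape u'v + uv' for u = 9/8 - 5*z/4 and v = exp(2*z) — it is the derivative of the product u*v.
Check: d/dz[(9 - 10*z)*exp(2*z)/8] = -5*z*exp(2*z)/2 + exp(2*z), which equals f(z).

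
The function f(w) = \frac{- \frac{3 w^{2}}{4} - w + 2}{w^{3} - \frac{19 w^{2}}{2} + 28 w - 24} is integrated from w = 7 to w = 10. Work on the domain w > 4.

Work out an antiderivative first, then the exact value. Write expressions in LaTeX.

Antiderivative: F(w) = - \frac{14 \log{\left(w - 4 \right)}}{25} - \frac{19 \log{\left(w - \frac{3}{2} \right)}}{100} + \frac{28}{5 w - 20}; value = - \frac{14 \log{\left(6 \right)}}{25} - \frac{14}{15} - \frac{19 \log{\left(\frac{17}{2} \right)}}{100} + \frac{19 \log{\left(\frac{11}{2} \right)}}{100} + \frac{14 \log{\left(3 \right)}}{25}

The denominator factors as 2 \left(w - 4\right)^{2} \left(2 w - 3\right); partial fractions split f into directly integrable pieces: - \frac{19}{50 \left(2 w - 3\right)} - \frac{14}{25 \left(w - 4\right)} - \frac{28}{5 \left(w - 4\right)^{2}}.
F(w) = - \frac{14 \log{\left(w - 4 \right)}}{25} - \frac{19 \log{\left(w - \frac{3}{2} \right)}}{100} + \frac{28}{5 w - 20} is an antiderivative of f.
Check: d/dw[- \frac{14 \log{\left(w - 4 \right)}}{25} - \frac{19 \log{\left(w - \frac{3}{2} \right)}}{100} + \frac{28}{5 w - 20}] = \frac{- 3 w^{2} - 4 w + 8}{4 w^{3} - 38 w^{2} + 112 w - 96}, which equals f(w).
F(10) = - \frac{14 \log{\left(6 \right)}}{25} - \frac{19 \log{\left(\frac{17}{2} \right)}}{100} + \frac{14}{15}; F(7) = - \frac{14 \log{\left(3 \right)}}{25} - \frac{19 \log{\left(\frac{11}{2} \right)}}{100} + \frac{28}{15}.
Integral = F(10) - F(7) = - \frac{14 \log{\left(6 \right)}}{25} - \frac{14}{15} - \frac{19 \log{\left(\frac{17}{2} \right)}}{100} + \frac{19 \log{\left(\frac{11}{2} \right)}}{100} + \frac{14 \log{\left(3 \right)}}{25}.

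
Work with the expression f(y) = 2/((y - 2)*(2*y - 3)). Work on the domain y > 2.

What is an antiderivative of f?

The denominator factors as (y - 2)*(2*y - 3); partial fractions split f into directly integrable pieces: -4/(2*y - 3) + 2/(y - 2).
Check: d/dy[2*log(y - 2) - 2*log(y - 3/2)] = 2/(2*y**2 - 7*y + 6), which equals f(y).

An antiderivative is F(y) = 2*log(y - 2) - 2*log(y - 3/2).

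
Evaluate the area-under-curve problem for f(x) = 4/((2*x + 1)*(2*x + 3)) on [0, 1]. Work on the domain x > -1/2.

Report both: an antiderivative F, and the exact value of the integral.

The denominator factors as (2*x + 1)*(2*x + 3); partial fractions split f into directly integrable pieces: -2/(2*x + 3) + 2/(2*x + 1).
F(x) = log(x + 1/2) - log(x + 3/2) is an antiderivative of f.
Check: d/dx[log(x + 1/2) - log(x + 3/2)] = 4/(4*x**2 + 8*x + 3), which equals f(x).
F(1) = -log(5/2) + log(3/2); F(0) = -log(2) - log(3/2).
Integral = F(1) - F(0) = -log(5/2) + log(2) + 2*log(3/2).

Antiderivative: F(x) = log(x + 1/2) - log(x + 3/2); value = -log(5/2) + log(2) + 2*log(3/2)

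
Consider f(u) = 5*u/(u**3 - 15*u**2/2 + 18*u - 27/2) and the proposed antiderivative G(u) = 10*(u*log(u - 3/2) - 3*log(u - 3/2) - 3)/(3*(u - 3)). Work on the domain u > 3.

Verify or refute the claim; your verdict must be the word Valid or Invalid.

Invalid: d/du[G] - f = 10/(3*u - 9), which is not 0.

d/du[G] = (20*u**2 - 60*u + 90)/(6*u**3 - 45*u**2 + 108*u - 81)
d/du[G] - f(u) = 10/(3*u - 9) != 0.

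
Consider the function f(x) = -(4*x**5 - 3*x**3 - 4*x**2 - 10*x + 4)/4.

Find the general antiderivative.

For F(x) to be correct the identity F'(x) - f(x) = 0 must hold.
Check: d/dx[-x**6/6 + 3*x**4/16 + x**3/3 + 5*x**2/4 - x] = -x**5 + 3*x**3/4 + x**2 + 5*x/2 - 1, which equals f(x).

F(x) = -x**6/6 + 3*x**4/16 + x**3/3 + 5*x**2/4 - x + C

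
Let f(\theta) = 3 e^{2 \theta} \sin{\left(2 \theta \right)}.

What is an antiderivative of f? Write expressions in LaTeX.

Check any antiderivative F(\theta) by computing F'(\theta) and comparing it with f(\theta).
Check: d/d\theta[- \frac{3 \left(- \sin{\left(2 \theta \right)} + \cos{\left(2 \theta \right)}\right) e^{2 \theta}}{4}] = 3 e^{2 \theta} \sin{\left(2 \theta \right)} = f(\theta).

An antiderivative is F(\theta) = - \frac{3 \left(- \sin{\left(2 \theta \right)} + \cos{\left(2 \theta \right)}\right) e^{2 \theta}}{4}.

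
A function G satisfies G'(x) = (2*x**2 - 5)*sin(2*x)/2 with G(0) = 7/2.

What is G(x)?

G(x) = -(x**2*cos(2*x) - x*sin(2*x) - 3*cos(2*x) - 4)/2

Check a candidate G(x) by differentiating: d/dx[G] must match the given G'(x).
A general antiderivative is -x**2*cos(2*x)/2 + x*sin(2*x)/2 + 3*cos(2*x)/2 + C.
The condition gives C = 7/2 - (3/2) = 2.
So G(x) = -(x**2*cos(2*x) - x*sin(2*x) - 3*cos(2*x) - 4)/2.
Check: d/dx[-(x**2*cos(2*x) - x*sin(2*x) - 3*cos(2*x) - 4)/2] = x**2*sin(2*x) - 5*sin(2*x)/2, which equals G'(x).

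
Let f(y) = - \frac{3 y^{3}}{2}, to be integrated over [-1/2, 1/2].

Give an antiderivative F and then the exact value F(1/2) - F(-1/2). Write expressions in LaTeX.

Recover f(y) by differentiating a candidate F(y); any mismatch rules it out.
F(y) = - \frac{3 y^{4}}{8} is an antiderivative of f.
Check: d/dy[- \frac{3 y^{4}}{8}] = - \frac{3 y^{3}}{2} = f(y).
F(1/2) = - \frac{3}{128}; F(-1/2) = - \frac{3}{128}.
Integral = F(1/2) - F(-1/2) = 0.

Antiderivative: F(y) = - \frac{3 y^{4}}{8}; value = 0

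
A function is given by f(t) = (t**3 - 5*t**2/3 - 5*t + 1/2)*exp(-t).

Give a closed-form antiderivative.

An antiderivative is F(t) = -t**3*exp(-t) - 4*t**2*exp(-t)/3 + 7*t*exp(-t)/3 + 11*exp(-t)/6.

Recognize the product-rule pattern: f = u'v + uv' with u = -t**3 - 4*t**2/3 + 7*t/3 + 11/6, v = exp(-t), so integration by parts undoes it.
Check: d/dt[-t**3*exp(-t) - 4*t**2*exp(-t)/3 + 7*t*exp(-t)/3 + 11*exp(-t)/6] = (6*t**3 - 10*t**2 - 30*t + 3)*exp(-t)/6, which equals f(t).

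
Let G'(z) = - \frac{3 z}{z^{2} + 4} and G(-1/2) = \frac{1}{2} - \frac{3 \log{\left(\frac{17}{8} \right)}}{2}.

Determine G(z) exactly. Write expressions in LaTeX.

G(z) = \frac{1}{2} - \frac{3 \log{\left(\frac{z^{2}}{2} + 2 \right)}}{2}

The substitution u = \frac{z^{2}}{2} + 2 works: G'(z) is exactly (dG/du)*(du/dz) for that inner function.
A general antiderivative is - \frac{3 \log{\left(\frac{z^{2}}{2} + 2 \right)}}{2} + C.
The condition gives C = \frac{1}{2} - \frac{3 \log{\left(\frac{17}{8} \right)}}{2} - (- \frac{3 \log{\left(\frac{17}{8} \right)}}{2}) = \frac{1}{2}.
So G(z) = \frac{1}{2} - \frac{3 \log{\left(\frac{z^{2}}{2} + 2 \right)}}{2}.
Check: d/dz[\frac{1}{2} - \frac{3 \log{\left(\frac{z^{2}}{2} + 2 \right)}}{2}] = - \frac{3 z}{z^{2} + 4} = G'(z).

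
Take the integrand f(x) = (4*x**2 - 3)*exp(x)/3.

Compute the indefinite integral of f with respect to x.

F(x) = 4*x**2*exp(x)/3 - 8*x*exp(x)/3 + 5*exp(x)/3 + C

Recognize the product-rule pattern: f = u'v + uv' with u = 4*x**2/3 - 8*x/3 + 5/3, v = exp(x), so integration by parts undoes it.
Check: d/dx[4*x**2*exp(x)/3 - 8*x*exp(x)/3 + 5*exp(x)/3] = 4*x**2*exp(x)/3 - exp(x), which equals f(x).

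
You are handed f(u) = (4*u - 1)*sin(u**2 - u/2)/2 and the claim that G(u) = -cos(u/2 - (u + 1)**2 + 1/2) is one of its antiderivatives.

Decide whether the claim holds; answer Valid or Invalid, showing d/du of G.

Invalid: d/du[G] - f = -2*u*sin(u**2 - u/2) + 2*u*sin(u**2 + 3*u/2 + 1/2) + sin(u**2 - u/2)/2 + 3*sin(u**2 + 3*u/2 + 1/2)/2, which is not 0.

d/du[G] = 2*u*sin(u**2 + 3*u/2 + 1/2) + 3*sin(u**2 + 3*u/2 + 1/2)/2
d/du[G] - f(u) = -2*u*sin(u**2 - u/2) + 2*u*sin(u**2 + 3*u/2 + 1/2) + sin(u**2 - u/2)/2 + 3*sin(u**2 + 3*u/2 + 1/2)/2 != 0.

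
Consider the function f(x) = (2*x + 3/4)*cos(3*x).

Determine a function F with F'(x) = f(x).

A first test for any F(x): its x-derivative must equal f(x) identically.
Check: d/dx[2*x*sin(3*x)/3 + sin(3*x)/4 + 2*cos(3*x)/9] = 2*x*cos(3*x) + 3*cos(3*x)/4, which equals f(x).

An antiderivative is F(x) = 2*x*sin(3*x)/3 + sin(3*x)/4 + 2*cos(3*x)/9.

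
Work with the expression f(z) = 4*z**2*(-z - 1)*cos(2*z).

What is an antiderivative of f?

An antiderivative is F(z) = -2*z**3*sin(2*z) - 2*z**2*sin(2*z) - 3*z**2*cos(2*z) + 3*z*sin(2*z) - 2*z*cos(2*z) + sin(2*z) + 3*cos(2*z)/2.

Whatever form F(z) takes, F'(z) = f(z) is non-negotiable.
Check: d/dz[-2*z**3*sin(2*z) - 2*z**2*sin(2*z) - 3*z**2*cos(2*z) + 3*z*sin(2*z) - 2*z*cos(2*z) + sin(2*z) + 3*cos(2*z)/2] = -4*z**3*cos(2*z) - 4*z**2*cos(2*z), which equals f(z).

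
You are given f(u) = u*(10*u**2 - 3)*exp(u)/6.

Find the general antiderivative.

f has the shape v'r + vr' for v = 5*u**3/3 - 5*u**2 + 19*u/2 - 19/2 and r = exp(u) — it is the derivative of the product v*r.
Check: d/du[(10*u**3 - 30*u**2 + 57*u - 57)*exp(u)/6] = 5*u**3*exp(u)/3 - u*exp(u)/2, which equals f(u).

F(u) = (10*u**3 - 30*u**2 + 57*u - 57)*exp(u)/6 + C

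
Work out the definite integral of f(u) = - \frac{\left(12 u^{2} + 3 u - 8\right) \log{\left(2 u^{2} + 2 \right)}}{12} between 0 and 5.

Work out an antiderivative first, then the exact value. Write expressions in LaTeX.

Antiderivative: F(u) = - \frac{u^{3} \log{\left(2 u^{2} + 2 \right)}}{3} + \frac{2 u^{3}}{9} - \frac{u^{2} \log{\left(2 u^{2} + 2 \right)}}{8} + \frac{u^{2}}{8} + \frac{2 u \log{\left(2 u^{2} + 2 \right)}}{3} - 2 u - \frac{\log{\left(u^{2} + 1 \right)}}{8} + 2 \operatorname{atan}{\left(u \right)}; value = - \frac{995 \log{\left(52 \right)}}{24} - \frac{\log{\left(26 \right)}}{8} + 2 \operatorname{atan}{\left(5 \right)} + \frac{1505}{72}

Differentiate the proposed F(u) back; it has to land on f(u) exactly.
F(u) = - \frac{u^{3} \log{\left(2 u^{2} + 2 \right)}}{3} + \frac{2 u^{3}}{9} - \frac{u^{2} \log{\left(2 u^{2} + 2 \right)}}{8} + \frac{u^{2}}{8} + \frac{2 u \log{\left(2 u^{2} + 2 \right)}}{3} - 2 u - \frac{\log{\left(u^{2} + 1 \right)}}{8} + 2 \operatorname{atan}{\left(u \right)} is an antiderivative of f.
Check: d/du[- \frac{u^{3} \log{\left(2 u^{2} + 2 \right)}}{3} + \frac{2 u^{3}}{9} - \frac{u^{2} \log{\left(2 u^{2} + 2 \right)}}{8} + \frac{u^{2}}{8} + \frac{2 u \log{\left(2 u^{2} + 2 \right)}}{3} - 2 u - \frac{\log{\left(u^{2} + 1 \right)}}{8} + 2 \operatorname{atan}{\left(u \right)}] = - u^{2} \log{\left(u^{2} + 1 \right)} - u^{2} \log{\left(2 \right)} - \frac{u \log{\left(u^{2} + 1 \right)}}{4} - \frac{u \log{\left(2 \right)}}{4} + \frac{2 \log{\left(u^{2} + 1 \right)}}{3} + \frac{2 \log{\left(2 \right)}}{3}, which equals f(u).
F(5) = - \frac{995 \log{\left(52 \right)}}{24} - \frac{\log{\left(26 \right)}}{8} + 2 \operatorname{atan}{\left(5 \right)} + \frac{1505}{72}; F(0) = 0.
Integral = F(5) - F(0) = - \frac{995 \log{\left(52 \right)}}{24} - \frac{\log{\left(26 \right)}}{8} + 2 \operatorname{atan}{\left(5 \right)} + \frac{1505}{72}.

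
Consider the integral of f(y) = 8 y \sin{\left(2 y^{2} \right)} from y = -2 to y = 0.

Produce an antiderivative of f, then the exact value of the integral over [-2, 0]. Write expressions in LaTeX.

f matches the chain-rule pattern g'(h)*h' with inner function h(y) = 2 y^{2}; substituting u = h(y) collapses the integral.
F(y) = - 2 \cos{\left(2 y^{2} \right)} is an antiderivative of f.
Check: d/dy[- 2 \cos{\left(2 y^{2} \right)}] = 8 y \sin{\left(2 y^{2} \right)} = f(y).
F(0) = -2; F(-2) = - 2 \cos{\left(8 \right)}.
Integral = F(0) - F(-2) = -2 + 2 \cos{\left(8 \right)}.

Antiderivative: F(y) = - 2 \cos{\left(2 y^{2} \right)}; value = -2 + 2 \cos{\left(8 \right)}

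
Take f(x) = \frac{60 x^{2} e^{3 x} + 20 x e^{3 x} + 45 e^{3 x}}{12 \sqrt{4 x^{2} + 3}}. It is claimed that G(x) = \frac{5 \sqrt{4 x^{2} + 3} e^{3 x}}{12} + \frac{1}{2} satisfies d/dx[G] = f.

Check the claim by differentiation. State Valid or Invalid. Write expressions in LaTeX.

d/dx[G] = \frac{60 x^{2} e^{3 x} + 20 x e^{3 x} + 45 e^{3 x}}{12 \sqrt{4 x^{2} + 3}}
This equals f(x) exactly, so the claim holds.

Valid: G'(x) = f(x).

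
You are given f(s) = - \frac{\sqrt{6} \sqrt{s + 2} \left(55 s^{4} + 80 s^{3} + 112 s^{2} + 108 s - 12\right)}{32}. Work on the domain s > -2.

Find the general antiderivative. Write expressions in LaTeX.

f has the shape u'v + uv' for u = \frac{\left(\frac{3 s}{2} + 3\right)^{\frac{3}{2}}}{3} and v = - \frac{5 s^{4}}{4} - 4 s^{2} + s - \frac{1}{3} — it is the derivative of the product u*v.
Check: d/ds[- \frac{5 s^{5} \sqrt{\frac{3 s}{2} + 3}}{8} - \frac{5 s^{4} \sqrt{\frac{3 s}{2} + 3}}{4} - 2 s^{3} \sqrt{\frac{3 s}{2} + 3} - \frac{7 s^{2} \sqrt{\frac{3 s}{2} + 3}}{2} + \frac{5 s \sqrt{\frac{3 s}{2} + 3}}{6} - \frac{\sqrt{\frac{3 s}{2} + 3}}{3}] = \frac{\sqrt{2} \left(- 55 \sqrt{3} s^{5} - 190 \sqrt{3} s^{4} - 272 \sqrt{3} s^{3} - 332 \sqrt{3} s^{2} - 204 \sqrt{3} s + 24 \sqrt{3}\right)}{32 \sqrt{s + 2}}, which equals f(s).

F(s) = - \frac{5 s^{5} \sqrt{\frac{3 s}{2} + 3}}{8} - \frac{5 s^{4} \sqrt{\frac{3 s}{2} + 3}}{4} - 2 s^{3} \sqrt{\frac{3 s}{2} + 3} - \frac{7 s^{2} \sqrt{\frac{3 s}{2} + 3}}{2} + \frac{5 s \sqrt{\frac{3 s}{2} + 3}}{6} - \frac{\sqrt{\frac{3 s}{2} + 3}}{3} + C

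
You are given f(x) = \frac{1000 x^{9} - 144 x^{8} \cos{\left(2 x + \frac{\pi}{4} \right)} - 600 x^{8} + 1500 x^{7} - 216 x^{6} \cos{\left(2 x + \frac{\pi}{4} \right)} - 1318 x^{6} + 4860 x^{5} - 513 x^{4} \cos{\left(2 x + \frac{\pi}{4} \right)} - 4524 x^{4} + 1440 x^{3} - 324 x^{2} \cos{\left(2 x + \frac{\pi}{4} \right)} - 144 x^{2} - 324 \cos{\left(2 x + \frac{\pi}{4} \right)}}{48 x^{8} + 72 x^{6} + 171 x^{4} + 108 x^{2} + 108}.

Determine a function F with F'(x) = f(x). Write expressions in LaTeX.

A first test for any F(x): its x-derivative must equal f(x) identically.
Check: d/dx[\frac{125 x^{6}}{12 x^{4} + 9 x^{2} + 18} - \frac{75 x^{5}}{6 x^{4} + \frac{9 x^{2}}{2} + 9} + \frac{30 x^{4}}{6 x^{4} + \frac{9 x^{2}}{2} + 9} - \frac{4 x^{3}}{6 x^{4} + \frac{9 x^{2}}{2} + 9} - \frac{3 \sin{\left(2 x + \frac{\pi}{4} \right)}}{2}] = \frac{1000 x^{9} - 144 x^{8} \cos{\left(2 x + \frac{\pi}{4} \right)} - 600 x^{8} + 1500 x^{7} - 216 x^{6} \cos{\left(2 x + \frac{\pi}{4} \right)} - 1318 x^{6} + 4860 x^{5} - 513 x^{4} \cos{\left(2 x + \frac{\pi}{4} \right)} - 4524 x^{4} + 1440 x^{3} - 324 x^{2} \cos{\left(2 x + \frac{\pi}{4} \right)} - 144 x^{2} - 324 \cos{\left(2 x + \frac{\pi}{4} \right)}}{48 x^{8} + 72 x^{6} + 171 x^{4} + 108 x^{2} + 108} = f(x).

An antiderivative is F(x) = \frac{125 x^{6}}{12 x^{4} + 9 x^{2} + 18} - \frac{75 x^{5}}{6 x^{4} + \frac{9 x^{2}}{2} + 9} + \frac{30 x^{4}}{6 x^{4} + \frac{9 x^{2}}{2} + 9} - \frac{4 x^{3}}{6 x^{4} + \frac{9 x^{2}}{2} + 9} - \frac{3 \sin{\left(2 x + \frac{\pi}{4} \right)}}{2}.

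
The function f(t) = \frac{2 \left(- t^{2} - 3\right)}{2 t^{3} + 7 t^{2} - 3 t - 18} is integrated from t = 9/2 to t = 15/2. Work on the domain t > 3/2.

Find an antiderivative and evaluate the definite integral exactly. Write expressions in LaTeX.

Antiderivative: F(t) = \frac{- \log{\left(t - \frac{3}{2} \right)} + 6 \log{\left(t + 2 \right)} - 8 \log{\left(t + 3 \right)}}{3}; value = - \frac{8 \log{\left(\frac{21}{2} \right)}}{3} - 2 \log{\left(\frac{13}{2} \right)} - \frac{\log{\left(6 \right)}}{3} + \frac{\log{\left(3 \right)}}{3} + 2 \log{\left(\frac{19}{2} \right)} + \frac{8 \log{\left(\frac{15}{2} \right)}}{3}

The denominator factors as \left(t + 2\right) \left(t + 3\right) \left(2 t - 3\right); partial fractions split f into directly integrable pieces: - \frac{2}{3 \left(2 t - 3\right)} - \frac{8}{3 \left(t + 3\right)} + \frac{2}{t + 2}.
F(t) = \frac{- \log{\left(t - \frac{3}{2} \right)} + 6 \log{\left(t + 2 \right)} - 8 \log{\left(t + 3 \right)}}{3} is an antiderivative of f.
Check: d/dt[\frac{- \log{\left(t - \frac{3}{2} \right)} + 6 \log{\left(t + 2 \right)} - 8 \log{\left(t + 3 \right)}}{3}] = \frac{- 2 t^{2} - 6}{2 t^{3} + 7 t^{2} - 3 t - 18}, which equals f(t).
F(15/2) = - \frac{8 \log{\left(\frac{21}{2} \right)}}{3} - \frac{\log{\left(6 \right)}}{3} + 2 \log{\left(\frac{19}{2} \right)}; F(9/2) = - \frac{8 \log{\left(\frac{15}{2} \right)}}{3} - \frac{\log{\left(3 \right)}}{3} + 2 \log{\left(\frac{13}{2} \right)}.
Integral = F(15/2) - F(9/2) = - \frac{8 \log{\left(\frac{21}{2} \right)}}{3} - 2 \log{\left(\frac{13}{2} \right)} - \frac{\log{\left(6 \right)}}{3} + \frac{\log{\left(3 \right)}}{3} + 2 \log{\left(\frac{19}{2} \right)} + \frac{8 \log{\left(\frac{15}{2} \right)}}{3}.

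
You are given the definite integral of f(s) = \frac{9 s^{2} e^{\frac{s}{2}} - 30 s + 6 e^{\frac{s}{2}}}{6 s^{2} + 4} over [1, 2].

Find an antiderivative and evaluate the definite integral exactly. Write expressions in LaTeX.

Antiderivative: F(s) = 3 e^{\frac{s}{2}} - \frac{5 \log{\left(3 s^{2} + 2 \right)}}{2}; value = - 3 e^{\frac{1}{2}} - \frac{5 \log{\left(\frac{7}{3} \right)}}{2} + \frac{5 \log{\left(\frac{5}{6} \right)}}{2} + 3 e

For F(s) to be correct the identity F'(s) - f(s) = 0 must hold.
F(s) = 3 e^{\frac{s}{2}} - \frac{5 \log{\left(3 s^{2} + 2 \right)}}{2} is an antiderivative of f.
Check: d/ds[3 e^{\frac{s}{2}} - \frac{5 \log{\left(3 s^{2} + 2 \right)}}{2}] = \frac{9 s^{2} e^{\frac{s}{2}} - 30 s + 6 e^{\frac{s}{2}}}{6 s^{2} + 4} = f(s).
F(2) = - \frac{5 \log{\left(14 \right)}}{2} + 3 e; F(1) = - \frac{5 \log{\left(5 \right)}}{2} + 3 e^{\frac{1}{2}}.
Integral = F(2) - F(1) = - 3 e^{\frac{1}{2}} - \frac{5 \log{\left(\frac{7}{3} \right)}}{2} + \frac{5 \log{\left(\frac{5}{6} \right)}}{2} + 3 e.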